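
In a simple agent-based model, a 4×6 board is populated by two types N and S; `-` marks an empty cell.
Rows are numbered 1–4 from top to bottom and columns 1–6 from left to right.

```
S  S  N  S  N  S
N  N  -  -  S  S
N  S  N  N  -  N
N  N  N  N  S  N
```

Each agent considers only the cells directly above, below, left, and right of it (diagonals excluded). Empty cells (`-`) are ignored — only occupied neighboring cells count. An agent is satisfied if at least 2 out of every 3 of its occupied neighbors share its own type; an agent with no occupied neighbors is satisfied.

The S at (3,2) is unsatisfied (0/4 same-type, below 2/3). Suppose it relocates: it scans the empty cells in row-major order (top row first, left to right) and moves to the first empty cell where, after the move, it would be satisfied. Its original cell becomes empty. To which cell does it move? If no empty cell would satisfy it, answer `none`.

Vacating (3,2). Empty cells in order:
  (2,3): 0/3 same-type → still unsatisfied.
  (2,4): 2/3 same-type → satisfied — stop here.

(2,4)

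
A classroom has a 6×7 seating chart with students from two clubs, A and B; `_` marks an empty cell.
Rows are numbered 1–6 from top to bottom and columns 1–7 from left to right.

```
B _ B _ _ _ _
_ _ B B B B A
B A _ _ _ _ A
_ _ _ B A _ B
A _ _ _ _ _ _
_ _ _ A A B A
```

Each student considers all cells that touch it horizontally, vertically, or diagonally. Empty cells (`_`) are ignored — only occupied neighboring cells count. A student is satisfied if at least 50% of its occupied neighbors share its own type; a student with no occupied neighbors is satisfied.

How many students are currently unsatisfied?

9

Row 1: (1,1)B 0/0 satisfied · (1,3)B 2/2 satisfied
Row 2: (2,3)B 2/3 satisfied · (2,4)B 3/3 satisfied · (2,5)B 2/2 satisfied · (2,6)B 1/3 not · (2,7)A 1/2 satisfied
Row 3: (3,1)B 0/1 not · (3,2)A 0/2 not · (3,7)A 1/3 not
Row 4: (4,4)B 0/1 not · (4,5)A 0/1 not · (4,7)B 0/1 not
Row 5: (5,1)A 0/0 satisfied
Row 6: (6,4)A 1/1 satisfied · (6,5)A 1/2 satisfied · (6,6)B 0/2 not · (6,7)A 0/1 not
Unsatisfied: (2,6), (3,1), (3,2), (3,7), (4,4), (4,5), (4,7), (6,6), (6,7) — 9 in total.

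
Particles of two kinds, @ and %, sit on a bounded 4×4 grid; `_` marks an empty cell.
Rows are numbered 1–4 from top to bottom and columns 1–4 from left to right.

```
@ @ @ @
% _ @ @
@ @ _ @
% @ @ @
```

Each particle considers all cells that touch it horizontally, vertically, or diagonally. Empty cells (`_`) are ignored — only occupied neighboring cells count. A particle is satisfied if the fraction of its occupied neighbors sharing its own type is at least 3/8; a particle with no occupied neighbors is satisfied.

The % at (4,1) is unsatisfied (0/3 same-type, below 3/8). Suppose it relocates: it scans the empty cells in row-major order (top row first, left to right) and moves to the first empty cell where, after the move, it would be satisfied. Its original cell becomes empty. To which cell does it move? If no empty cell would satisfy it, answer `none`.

none

Vacating (4,1). Empty cells in order:
  (2,2): 1/7 same-type → still unsatisfied.
  (3,3): 0/7 same-type → still unsatisfied.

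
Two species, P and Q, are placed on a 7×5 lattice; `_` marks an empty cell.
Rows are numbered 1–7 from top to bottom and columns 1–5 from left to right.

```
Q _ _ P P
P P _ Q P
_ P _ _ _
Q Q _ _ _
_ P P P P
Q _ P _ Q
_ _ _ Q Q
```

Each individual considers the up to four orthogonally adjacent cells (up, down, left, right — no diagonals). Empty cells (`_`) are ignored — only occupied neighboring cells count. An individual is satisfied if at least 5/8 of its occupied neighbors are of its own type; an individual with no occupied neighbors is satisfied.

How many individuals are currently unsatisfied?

10

(1,1)Q 0/1 not
(1,4)P 1/2 not
(1,5)P 2/2 satisfied
(2,1)P 1/2 not
(2,2)P 2/2 satisfied
(2,4)Q 0/2 not
(2,5)P 1/2 not
(3,2)P 1/2 not
(4,1)Q 1/1 satisfied
(4,2)Q 1/3 not
(5,2)P 1/2 not
(5,3)P 3/3 satisfied
(5,4)P 2/2 satisfied
(5,5)P 1/2 not
(6,1)Q 0/0 satisfied
(6,3)P 1/1 satisfied
(6,5)Q 1/2 not
(7,4)Q 1/1 satisfied
(7,5)Q 2/2 satisfied
Unsatisfied: (1,1), (1,4), (2,1), (2,4), (2,5), (3,2), (4,2), (5,2), (5,5), (6,5) — 10 in total.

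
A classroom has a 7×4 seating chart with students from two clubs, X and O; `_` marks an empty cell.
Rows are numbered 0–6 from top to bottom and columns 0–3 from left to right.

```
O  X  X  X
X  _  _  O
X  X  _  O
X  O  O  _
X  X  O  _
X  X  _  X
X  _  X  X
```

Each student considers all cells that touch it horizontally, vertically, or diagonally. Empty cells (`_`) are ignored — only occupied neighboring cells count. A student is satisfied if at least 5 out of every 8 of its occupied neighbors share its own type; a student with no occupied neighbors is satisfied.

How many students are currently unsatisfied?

8

(0,0)O 0/2 ✗
(0,1)X 2/3 ✓
(0,2)X 2/3 ✓
(0,3)X 1/2 ✗
(1,0)X 3/4 ✓
(1,3)O 1/3 ✗
(2,0)X 3/4 ✓
(2,1)X 3/5 ✗
(2,3)O 2/2 ✓
(3,0)X 4/5 ✓
(3,1)O 2/7 ✗
(3,2)O 3/5 ✗
(4,0)X 4/5 ✓
(4,1)X 4/7 ✗
(4,2)O 2/5 ✗
(5,0)X 4/4 ✓
(5,1)X 5/6 ✓
(5,3)X 2/3 ✓
(6,0)X 2/2 ✓
(6,2)X 3/3 ✓
(6,3)X 2/2 ✓
Unsatisfied: (0,0), (0,3), (1,3), (2,1), (3,1), (3,2), (4,1), (4,2) — 8 in total.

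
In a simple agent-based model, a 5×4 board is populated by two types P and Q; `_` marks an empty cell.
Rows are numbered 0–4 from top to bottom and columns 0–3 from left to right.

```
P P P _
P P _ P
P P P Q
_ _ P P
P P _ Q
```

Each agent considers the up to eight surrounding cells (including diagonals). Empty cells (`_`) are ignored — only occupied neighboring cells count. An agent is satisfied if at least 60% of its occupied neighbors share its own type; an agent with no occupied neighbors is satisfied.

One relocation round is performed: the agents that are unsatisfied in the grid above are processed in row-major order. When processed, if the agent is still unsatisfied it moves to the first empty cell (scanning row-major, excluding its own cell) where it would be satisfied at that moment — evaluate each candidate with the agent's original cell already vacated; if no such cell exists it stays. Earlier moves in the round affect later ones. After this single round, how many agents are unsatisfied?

2

Initially unsatisfied (in order): (2,3), (3,3), (4,3).
  (2,3): no empty cell satisfies it; stays.
  (3,3) → (0,3).
  (4,3): no empty cell satisfies it; stays.
Resulting grid:
P P P P
P P _ P
P P P Q
_ _ P _
P P _ Q
Unsatisfied now: (2,3), (4,3).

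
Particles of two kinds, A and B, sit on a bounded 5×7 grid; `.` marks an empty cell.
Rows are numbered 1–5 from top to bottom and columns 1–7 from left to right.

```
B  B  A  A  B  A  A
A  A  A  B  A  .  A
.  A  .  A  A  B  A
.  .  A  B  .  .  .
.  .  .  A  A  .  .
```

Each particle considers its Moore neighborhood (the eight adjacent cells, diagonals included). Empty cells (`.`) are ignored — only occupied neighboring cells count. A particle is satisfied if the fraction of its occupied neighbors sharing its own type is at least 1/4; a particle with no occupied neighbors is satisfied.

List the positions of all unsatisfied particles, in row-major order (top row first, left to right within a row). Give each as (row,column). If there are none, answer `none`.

(1,1)B 1/3 ✓
(1,2)B 1/5 ✗
(1,3)A 3/5 ✓
(1,4)A 3/5 ✓
(1,5)B 1/4 ✓
(1,6)A 3/4 ✓
(1,7)A 2/2 ✓
(2,1)A 2/4 ✓
(2,2)A 4/6 ✓
(2,3)A 5/7 ✓
(2,4)B 1/7 ✗
(2,5)A 4/7 ✓
(2,7)A 3/4 ✓
(3,2)A 4/4 ✓
(3,4)A 4/6 ✓
(3,5)A 2/5 ✓
(3,6)B 0/4 ✗
(3,7)A 1/2 ✓
(4,3)A 3/4 ✓
(4,4)B 0/5 ✗
(5,4)A 2/3 ✓
(5,5)A 1/2 ✓

(1,2), (2,4), (3,6), (4,4)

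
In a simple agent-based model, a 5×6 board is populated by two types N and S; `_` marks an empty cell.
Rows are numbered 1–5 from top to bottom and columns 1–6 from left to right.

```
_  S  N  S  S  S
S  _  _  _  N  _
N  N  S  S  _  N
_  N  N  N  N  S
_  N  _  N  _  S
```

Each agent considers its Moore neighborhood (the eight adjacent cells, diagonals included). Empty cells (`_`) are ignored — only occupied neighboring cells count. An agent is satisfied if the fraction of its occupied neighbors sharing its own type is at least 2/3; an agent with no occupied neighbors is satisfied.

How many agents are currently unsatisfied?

13

Row 1: (1,2)S 1/2 unhappy · (1,3)N 0/2 unhappy · (1,4)S 1/3 unhappy · (1,5)S 2/3 ok · (1,6)S 1/2 unhappy
Row 2: (2,1)S 1/3 unhappy · (2,5)N 1/5 unhappy
Row 3: (3,1)N 2/3 ok · (3,2)N 3/5 unhappy · (3,3)S 1/5 unhappy · (3,4)S 1/5 unhappy · (3,6)N 2/3 ok
Row 4: (4,2)N 4/5 ok · (4,3)N 5/7 ok · (4,4)N 3/5 unhappy · (4,5)N 3/6 unhappy · (4,6)S 1/3 unhappy
Row 5: (5,2)N 2/2 ok · (5,4)N 3/3 ok · (5,6)S 1/2 unhappy
Unsatisfied: (1,2), (1,3), (1,4), (1,6), (2,1), (2,5), (3,2), (3,3), (3,4), (4,4), (4,5), (4,6), (5,6) — 13 in total.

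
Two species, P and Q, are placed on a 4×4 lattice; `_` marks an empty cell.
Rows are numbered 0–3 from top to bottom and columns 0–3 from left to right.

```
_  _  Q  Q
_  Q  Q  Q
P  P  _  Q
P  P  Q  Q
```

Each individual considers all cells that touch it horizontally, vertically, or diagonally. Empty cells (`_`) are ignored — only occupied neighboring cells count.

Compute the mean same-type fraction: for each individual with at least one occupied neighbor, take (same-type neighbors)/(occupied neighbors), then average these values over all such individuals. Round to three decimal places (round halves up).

(0,2)Q 4/4
(0,3)Q 3/3
(1,1)Q 2/4
(1,2)Q 5/6
(1,3)Q 4/4
(2,0)P 3/4
(2,1)P 3/6
(2,3)Q 4/4
(3,0)P 3/3
(3,1)P 3/4
(3,2)Q 2/4
(3,3)Q 2/2
Sum over 12 individuals: 4/4 + 3/3 + 2/4 + 5/6 + 4/4 + 3/4 + 3/6 + 4/4 + 3/3 + 3/4 + 2/4 + 2/2 = 59/6; mean = 59/6 ÷ 12 = 59/72 = 0.819444… → 0.819.

0.819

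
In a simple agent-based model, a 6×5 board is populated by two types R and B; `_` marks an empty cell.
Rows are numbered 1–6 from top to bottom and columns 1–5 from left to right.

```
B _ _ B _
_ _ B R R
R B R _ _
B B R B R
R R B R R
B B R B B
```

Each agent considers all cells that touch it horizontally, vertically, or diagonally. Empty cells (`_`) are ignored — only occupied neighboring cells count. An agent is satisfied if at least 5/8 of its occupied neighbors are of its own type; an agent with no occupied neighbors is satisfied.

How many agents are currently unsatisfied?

21

(1,1)B 0/0 ok
(1,4)B 1/3 unhappy
(2,3)B 2/4 unhappy
(2,4)R 2/4 unhappy
(2,5)R 1/2 unhappy
(3,1)R 0/3 unhappy
(3,2)B 3/6 unhappy
(3,3)R 2/6 unhappy
(4,1)B 2/5 unhappy
(4,2)B 3/8 unhappy
(4,3)R 3/7 unhappy
(4,4)B 1/6 unhappy
(4,5)R 2/3 ok
(5,1)R 1/5 unhappy
(5,2)R 3/8 unhappy
(5,3)B 4/8 unhappy
(5,4)R 4/8 unhappy
(5,5)R 2/5 unhappy
(6,1)B 1/3 unhappy
(6,2)B 2/5 unhappy
(6,3)R 2/5 unhappy
(6,4)B 2/5 unhappy
(6,5)B 1/3 unhappy
Unsatisfied: (1,4), (2,3), (2,4), (2,5), (3,1), (3,2), (3,3), (4,1), (4,2), (4,3), (4,4), (5,1), (5,2), (5,3), (5,4), (5,5), (6,1), (6,2), (6,3), (6,4), (6,5) — 21 in total.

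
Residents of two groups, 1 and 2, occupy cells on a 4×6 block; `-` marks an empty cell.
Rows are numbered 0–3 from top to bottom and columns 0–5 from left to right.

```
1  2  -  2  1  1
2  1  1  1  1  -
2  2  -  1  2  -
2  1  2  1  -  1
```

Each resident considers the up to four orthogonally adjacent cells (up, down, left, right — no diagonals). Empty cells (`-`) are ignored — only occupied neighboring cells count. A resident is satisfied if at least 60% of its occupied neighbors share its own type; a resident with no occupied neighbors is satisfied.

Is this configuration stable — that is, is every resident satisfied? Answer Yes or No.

(0,0)1 0/2 ✗
(0,1)2 0/2 ✗
(0,3)2 0/2 ✗
(0,4)1 2/3 ✓
(0,5)1 1/1 ✓
(1,0)2 1/3 ✗
(1,1)1 1/4 ✗
(1,2)1 2/2 ✓
(1,3)1 3/4 ✓
(1,4)1 2/3 ✓
(2,0)2 3/3 ✓
(2,1)2 1/3 ✗
(2,3)1 2/3 ✓
(2,4)2 0/2 ✗
(3,0)2 1/2 ✗
(3,1)1 0/3 ✗
(3,2)2 0/2 ✗
(3,3)1 1/2 ✗
(3,5)1 0/0 ✓
For instance (0,0) has only 0/2 same-type neighbors, below 3/5.

No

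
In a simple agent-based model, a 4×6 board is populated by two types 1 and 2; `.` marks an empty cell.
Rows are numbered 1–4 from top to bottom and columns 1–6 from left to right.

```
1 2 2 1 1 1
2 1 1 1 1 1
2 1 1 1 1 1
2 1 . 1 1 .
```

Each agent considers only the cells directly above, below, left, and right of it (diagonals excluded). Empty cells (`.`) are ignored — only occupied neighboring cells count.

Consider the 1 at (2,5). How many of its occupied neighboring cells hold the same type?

4

Occupied neighbors of (2,5): (1,5)=1, (3,5)=1, (2,4)=1, (2,6)=1.
Same type (1): 4 of 4.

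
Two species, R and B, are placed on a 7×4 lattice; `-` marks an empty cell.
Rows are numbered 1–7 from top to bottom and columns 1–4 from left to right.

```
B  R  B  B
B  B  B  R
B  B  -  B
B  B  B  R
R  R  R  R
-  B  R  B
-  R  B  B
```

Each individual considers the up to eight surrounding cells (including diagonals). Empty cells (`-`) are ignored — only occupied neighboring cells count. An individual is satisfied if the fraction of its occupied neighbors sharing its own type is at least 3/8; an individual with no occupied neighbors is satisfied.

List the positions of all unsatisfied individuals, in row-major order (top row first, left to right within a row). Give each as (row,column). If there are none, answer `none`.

Row 1: (1,1)B 2/3 ok · (1,2)R 0/5 unhappy · (1,3)B 3/5 ok · (1,4)B 2/3 ok
Row 2: (2,1)B 4/5 ok · (2,2)B 6/7 ok · (2,3)B 5/7 ok · (2,4)R 0/4 unhappy
Row 3: (3,1)B 5/5 ok · (3,2)B 7/7 ok · (3,4)B 2/4 ok
Row 4: (4,1)B 3/5 ok · (4,2)B 4/7 ok · (4,3)B 3/7 ok · (4,4)R 2/4 ok
Row 5: (5,1)R 1/4 unhappy · (5,2)R 3/7 ok · (5,3)R 4/8 ok · (5,4)R 3/5 ok
Row 6: (6,2)B 1/6 unhappy · (6,3)R 4/8 ok · (6,4)B 2/5 ok
Row 7: (7,2)R 1/3 unhappy · (7,3)B 3/5 ok · (7,4)B 2/3 ok

(1,2), (2,4), (5,1), (6,2), (7,2)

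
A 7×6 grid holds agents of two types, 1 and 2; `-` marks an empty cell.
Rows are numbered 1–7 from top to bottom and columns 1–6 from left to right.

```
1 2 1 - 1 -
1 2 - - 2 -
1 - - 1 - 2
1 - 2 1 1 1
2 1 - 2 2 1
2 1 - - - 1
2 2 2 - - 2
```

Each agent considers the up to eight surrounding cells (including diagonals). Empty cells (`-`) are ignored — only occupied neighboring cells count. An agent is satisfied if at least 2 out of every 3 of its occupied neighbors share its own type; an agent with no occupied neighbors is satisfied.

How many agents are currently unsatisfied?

(1,1)1 1/3 ✗
(1,2)2 1/4 ✗
(1,3)1 0/2 ✗
(1,5)1 0/1 ✗
(2,1)1 2/4 ✗
(2,2)2 1/5 ✗
(2,5)2 1/3 ✗
(3,1)1 2/3 ✓
(3,4)1 2/4 ✗
(3,6)2 1/3 ✗
(4,1)1 2/3 ✓
(4,3)2 1/4 ✗
(4,4)1 2/5 ✗
(4,5)1 4/7 ✗
(4,6)1 2/4 ✗
(5,1)2 1/4 ✗
(5,2)1 2/5 ✗
(5,4)2 2/4 ✗
(5,5)2 1/6 ✗
(5,6)1 3/4 ✓
(6,1)2 3/5 ✗
(6,2)1 1/6 ✗
(6,6)1 1/3 ✗
(7,1)2 2/3 ✓
(7,2)2 3/4 ✓
(7,3)2 1/2 ✗
(7,6)2 0/1 ✗
Unsatisfied: (1,1), (1,2), (1,3), (1,5), (2,1), (2,2), (2,5), (3,4), (3,6), (4,3), (4,4), (4,5), (4,6), (5,1), (5,2), (5,4), (5,5), (6,1), (6,2), (6,6), (7,3), (7,6) — 22 in total.

22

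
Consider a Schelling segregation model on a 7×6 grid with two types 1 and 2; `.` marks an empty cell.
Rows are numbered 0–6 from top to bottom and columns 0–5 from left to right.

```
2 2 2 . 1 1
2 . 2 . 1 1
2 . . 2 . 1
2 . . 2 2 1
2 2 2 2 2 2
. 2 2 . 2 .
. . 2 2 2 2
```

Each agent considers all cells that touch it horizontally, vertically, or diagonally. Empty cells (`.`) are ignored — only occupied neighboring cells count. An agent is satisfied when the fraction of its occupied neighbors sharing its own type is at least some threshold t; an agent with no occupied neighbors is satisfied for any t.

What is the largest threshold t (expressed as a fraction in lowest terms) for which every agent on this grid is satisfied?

Row 0: (0,0)2 2/2 · (0,1)2 4/4 · (0,2)2 2/2 · (0,4)1 3/3 · (0,5)1 3/3
Row 1: (1,0)2 3/3 · (1,2)2 3/3 · (1,4)1 4/5 · (1,5)1 4/4
Row 2: (2,0)2 2/2 · (2,3)2 3/4 · (2,5)1 3/4
Row 3: (3,0)2 3/3 · (3,3)2 5/5 · (3,4)2 5/7 · (3,5)1 1/4
Row 4: (4,0)2 3/3 · (4,1)2 5/5 · (4,2)2 5/5 · (4,3)2 6/6 · (4,4)2 5/6 · (4,5)2 3/4
Row 5: (5,1)2 5/5 · (5,2)2 6/6 · (5,4)2 6/6
Row 6: (6,2)2 3/3 · (6,3)2 4/4 · (6,4)2 3/3 · (6,5)2 2/2
The smallest same-type fraction is 1/4 at (3,5), which reduces to 1/4. Any threshold above that leaves this agent unsatisfied.

1/4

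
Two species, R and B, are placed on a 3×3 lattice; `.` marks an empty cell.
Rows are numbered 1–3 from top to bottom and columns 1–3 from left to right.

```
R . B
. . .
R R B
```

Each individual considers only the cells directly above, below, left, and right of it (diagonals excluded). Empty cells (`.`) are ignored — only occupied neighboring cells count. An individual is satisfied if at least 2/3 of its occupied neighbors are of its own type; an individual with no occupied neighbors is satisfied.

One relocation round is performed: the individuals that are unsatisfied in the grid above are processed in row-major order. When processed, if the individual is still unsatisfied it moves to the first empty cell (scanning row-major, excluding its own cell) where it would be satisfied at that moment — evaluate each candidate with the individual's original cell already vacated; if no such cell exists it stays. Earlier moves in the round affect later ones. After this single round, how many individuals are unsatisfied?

Initially unsatisfied (in order): (3,2), (3,3).
  (3,2) → (2,1).
  (3,3): now satisfied by earlier moves; stays.
Resulting grid:
R . B
R . .
R . B
All satisfied now.

0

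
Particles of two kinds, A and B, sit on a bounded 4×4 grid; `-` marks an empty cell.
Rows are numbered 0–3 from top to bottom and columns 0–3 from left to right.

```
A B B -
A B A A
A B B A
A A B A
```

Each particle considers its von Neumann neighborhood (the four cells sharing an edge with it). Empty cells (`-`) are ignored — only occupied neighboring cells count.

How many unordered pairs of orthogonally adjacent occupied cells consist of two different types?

Scan each occupied cell's neighbors to the right and below so each pair is counted once.
From row 0: 2 unlike of 5 pairs (running 2/5).
From row 1: 3 unlike of 7 pairs (running 5/12).
From row 2: 3 unlike of 7 pairs (running 8/19).
From row 3: 2 unlike of 3 pairs (running 10/22).
Total adjacent occupied pairs: 22; unlike-type pairs: 10.

10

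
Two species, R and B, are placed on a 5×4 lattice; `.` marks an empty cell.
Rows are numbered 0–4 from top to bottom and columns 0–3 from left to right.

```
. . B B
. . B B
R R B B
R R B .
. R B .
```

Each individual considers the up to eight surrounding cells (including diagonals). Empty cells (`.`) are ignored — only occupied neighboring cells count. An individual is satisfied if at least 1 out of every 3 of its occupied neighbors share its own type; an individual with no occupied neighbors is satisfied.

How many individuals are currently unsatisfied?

0

(0,2)B 3/3 ok
(0,3)B 3/3 ok
(1,2)B 5/6 ok
(1,3)B 5/5 ok
(2,0)R 3/3 ok
(2,1)R 3/6 ok
(2,2)B 4/6 ok
(2,3)B 4/4 ok
(3,0)R 4/4 ok
(3,1)R 4/7 ok
(3,2)B 3/6 ok
(4,1)R 2/4 ok
(4,2)B 1/3 ok
Every one meets the threshold.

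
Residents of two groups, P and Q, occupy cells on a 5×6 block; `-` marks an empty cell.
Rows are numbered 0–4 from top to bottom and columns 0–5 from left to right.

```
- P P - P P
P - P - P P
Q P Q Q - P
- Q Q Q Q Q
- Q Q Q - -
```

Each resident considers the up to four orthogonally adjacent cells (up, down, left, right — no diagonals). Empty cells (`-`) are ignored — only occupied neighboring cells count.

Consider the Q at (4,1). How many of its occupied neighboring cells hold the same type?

Occupied neighbors of (4,1): (3,1)=Q, (4,2)=Q.
Same type (Q): 2 of 2.

2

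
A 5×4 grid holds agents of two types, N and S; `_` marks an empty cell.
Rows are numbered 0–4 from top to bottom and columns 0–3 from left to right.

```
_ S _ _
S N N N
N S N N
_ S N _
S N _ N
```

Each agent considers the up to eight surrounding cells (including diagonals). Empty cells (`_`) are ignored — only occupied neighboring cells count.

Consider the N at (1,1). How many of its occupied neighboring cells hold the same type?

3

Occupied neighbors of (1,1): (0,1)=S, (1,0)=S, (1,2)=N, (2,0)=N, (2,1)=S, (2,2)=N.
Same type (N): 3 of 6.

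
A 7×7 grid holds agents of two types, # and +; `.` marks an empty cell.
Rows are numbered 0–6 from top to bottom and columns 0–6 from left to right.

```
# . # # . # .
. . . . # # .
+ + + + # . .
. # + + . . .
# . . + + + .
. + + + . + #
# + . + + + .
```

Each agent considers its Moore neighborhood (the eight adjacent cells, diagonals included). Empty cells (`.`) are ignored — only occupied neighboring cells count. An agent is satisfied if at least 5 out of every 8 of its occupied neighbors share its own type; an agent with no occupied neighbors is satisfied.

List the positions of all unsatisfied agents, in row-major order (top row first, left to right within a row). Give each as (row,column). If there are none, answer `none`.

(0,0)# 0/0 ok
(0,2)# 1/1 ok
(0,3)# 2/2 ok
(0,5)# 2/2 ok
(1,4)# 4/5 ok
(1,5)# 3/3 ok
(2,0)+ 1/2 unhappy
(2,1)+ 3/4 ok
(2,2)+ 4/5 ok
(2,3)+ 3/5 unhappy
(2,4)# 2/4 unhappy
(3,1)# 1/5 unhappy
(3,2)+ 5/6 ok
(3,3)+ 5/6 ok
(4,0)# 1/2 unhappy
(4,3)+ 5/5 ok
(4,4)+ 5/5 ok
(4,5)+ 2/3 ok
(5,1)+ 2/4 unhappy
(5,2)+ 5/5 ok
(5,3)+ 5/5 ok
(5,5)+ 4/5 ok
(5,6)# 0/3 unhappy
(6,0)# 0/2 unhappy
(6,1)+ 2/3 ok
(6,3)+ 3/3 ok
(6,4)+ 4/4 ok
(6,5)+ 2/3 ok

(2,0), (2,3), (2,4), (3,1), (4,0), (5,1), (5,6), (6,0)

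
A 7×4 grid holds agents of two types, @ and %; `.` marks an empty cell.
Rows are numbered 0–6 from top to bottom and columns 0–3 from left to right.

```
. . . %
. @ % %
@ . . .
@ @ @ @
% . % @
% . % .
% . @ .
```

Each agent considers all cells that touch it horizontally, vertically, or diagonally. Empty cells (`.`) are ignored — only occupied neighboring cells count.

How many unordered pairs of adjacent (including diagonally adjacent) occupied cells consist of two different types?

9

Scan each occupied cell's neighbors to the right and below (and the two forward diagonals) so each pair is counted once.
Row 0: %(0,3)–%(1,3)= %(0,3)–%(1,2)=  → 0/2 unlike.
Row 1: @(1,1)–%(1,2)≠ @(1,1)–@(2,0)= %(1,2)–%(1,3)=  → 1/3 unlike.
Row 2: @(2,0)–@(3,0)= @(2,0)–@(3,1)=  → 0/2 unlike.
Row 3: @(3,0)–@(3,1)= @(3,0)–%(4,0)≠ @(3,1)–@(3,2)= @(3,1)–%(4,2)≠ @(3,1)–%(4,0)≠ @(3,2)–@(3,3)= @(3,2)–%(4,2)≠ @(3,2)–@(4,3)= @(3,3)–@(4,3)= @(3,3)–%(4,2)≠  → 5/10 unlike.
Row 4: %(4,0)–%(5,0)= %(4,2)–@(4,3)≠ %(4,2)–%(5,2)= @(4,3)–%(5,2)≠  → 2/4 unlike.
Row 5: %(5,0)–%(6,0)= %(5,2)–@(6,2)≠  → 1/2 unlike.
Total adjacent occupied pairs: 23; unlike-type pairs: 9.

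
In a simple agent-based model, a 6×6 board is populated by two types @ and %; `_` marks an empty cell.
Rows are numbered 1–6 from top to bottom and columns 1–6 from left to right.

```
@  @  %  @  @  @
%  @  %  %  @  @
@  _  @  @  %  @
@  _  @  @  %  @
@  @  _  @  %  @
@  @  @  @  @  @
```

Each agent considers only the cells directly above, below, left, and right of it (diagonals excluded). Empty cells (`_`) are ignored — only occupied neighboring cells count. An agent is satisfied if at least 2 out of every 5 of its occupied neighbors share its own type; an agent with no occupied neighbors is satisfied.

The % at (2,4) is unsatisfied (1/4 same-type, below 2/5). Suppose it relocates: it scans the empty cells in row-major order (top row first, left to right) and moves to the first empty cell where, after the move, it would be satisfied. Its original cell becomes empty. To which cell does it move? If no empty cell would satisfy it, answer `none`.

none

Vacating (2,4). Empty cells in order:
  (3,2): 0/3 same-type → still unsatisfied.
  (4,2): 0/3 same-type → still unsatisfied.
  (5,3): 0/4 same-type → still unsatisfied.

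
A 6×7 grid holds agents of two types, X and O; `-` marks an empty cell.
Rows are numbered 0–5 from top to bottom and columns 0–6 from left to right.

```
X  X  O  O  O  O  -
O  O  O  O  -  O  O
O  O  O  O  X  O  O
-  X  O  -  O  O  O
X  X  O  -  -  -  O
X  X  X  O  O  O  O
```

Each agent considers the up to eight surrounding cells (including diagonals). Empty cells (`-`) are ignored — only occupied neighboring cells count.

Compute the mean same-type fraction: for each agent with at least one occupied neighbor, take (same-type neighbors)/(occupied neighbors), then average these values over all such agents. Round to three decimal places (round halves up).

0.770

(0,0)X 1/3
(0,1)X 1/5
(0,2)O 4/5
(0,3)O 4/4
(0,4)O 4/4
(0,5)O 3/3
(1,0)O 3/5
(1,1)O 6/8
(1,2)O 7/8
(1,3)O 6/7
(1,5)O 5/6
(1,6)O 4/4
(2,0)O 3/4
(2,1)O 6/7
(2,2)O 6/7
(2,3)O 5/6
(2,4)X 0/6
(2,5)O 6/7
(2,6)O 5/5
(3,1)X 2/7
(3,2)O 4/6
(3,4)O 3/4
(3,5)O 5/6
(3,6)O 4/4
(4,0)X 4/4
(4,1)X 5/7
(4,2)O 2/6
(4,6)O 4/4
(5,0)X 3/3
(5,1)X 4/5
(5,2)X 2/4
(5,3)O 2/3
(5,4)O 2/2
(5,5)O 3/3
(5,6)O 2/2
Sum over 35 agents: 1/3 + 1/5 + 4/5 + 4/4 + 4/4 + 3/3 + 3/5 + 6/8 + 7/8 + 6/7 + 5/6 + 4/4 + 3/4 + 6/7 + 6/7 + 5/6 + 0/6 + 6/7 + 5/5 + 2/7 + 4/6 + 3/4 + 5/6 + 4/4 + 4/4 + 5/7 + 2/6 + 4/4 + 3/3 + 4/5 + 2/4 + 2/3 + 2/2 + 3/3 + 2/2 = 7547/280; mean = 7547/280 ÷ 35 = 7547/9800 = 0.770102… → 0.770.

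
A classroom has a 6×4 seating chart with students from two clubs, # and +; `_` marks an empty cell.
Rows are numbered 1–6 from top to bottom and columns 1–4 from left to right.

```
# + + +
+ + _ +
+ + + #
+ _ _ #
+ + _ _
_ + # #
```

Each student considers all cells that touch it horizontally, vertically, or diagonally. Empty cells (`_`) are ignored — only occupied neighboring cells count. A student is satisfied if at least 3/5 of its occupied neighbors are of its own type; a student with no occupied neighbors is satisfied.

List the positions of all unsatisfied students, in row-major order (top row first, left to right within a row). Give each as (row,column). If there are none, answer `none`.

Row 1: (1,1)# 0/3 not · (1,2)+ 3/4 satisfied · (1,3)+ 4/4 satisfied · (1,4)+ 2/2 satisfied
Row 2: (2,1)+ 4/5 satisfied · (2,2)+ 6/7 satisfied · (2,4)+ 3/4 satisfied
Row 3: (3,1)+ 4/4 satisfied · (3,2)+ 5/5 satisfied · (3,3)+ 3/5 satisfied · (3,4)# 1/3 not
Row 4: (4,1)+ 4/4 satisfied · (4,4)# 1/2 not
Row 5: (5,1)+ 3/3 satisfied · (5,2)+ 3/4 satisfied
Row 6: (6,2)+ 2/3 satisfied · (6,3)# 1/3 not · (6,4)# 1/1 satisfied

(1,1), (3,4), (4,4), (6,3)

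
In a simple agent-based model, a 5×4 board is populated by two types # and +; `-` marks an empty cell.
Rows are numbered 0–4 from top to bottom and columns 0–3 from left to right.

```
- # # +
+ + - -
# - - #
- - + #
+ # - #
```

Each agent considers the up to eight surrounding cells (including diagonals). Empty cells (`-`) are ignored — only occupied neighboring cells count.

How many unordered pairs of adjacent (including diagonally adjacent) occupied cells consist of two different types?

11

Scan each occupied cell's neighbors to the right and below (and the two forward diagonals) so each pair is counted once.
From row 0: 4 unlike of 5 pairs (running 4/5).
From row 1: 2 unlike of 3 pairs (running 6/8).
From row 2: 1 unlike of 2 pairs (running 7/10).
From row 3: 3 unlike of 4 pairs (running 10/14).
From row 4: 1 unlike of 1 pairs (running 11/15).
Total adjacent occupied pairs: 15; unlike-type pairs: 11.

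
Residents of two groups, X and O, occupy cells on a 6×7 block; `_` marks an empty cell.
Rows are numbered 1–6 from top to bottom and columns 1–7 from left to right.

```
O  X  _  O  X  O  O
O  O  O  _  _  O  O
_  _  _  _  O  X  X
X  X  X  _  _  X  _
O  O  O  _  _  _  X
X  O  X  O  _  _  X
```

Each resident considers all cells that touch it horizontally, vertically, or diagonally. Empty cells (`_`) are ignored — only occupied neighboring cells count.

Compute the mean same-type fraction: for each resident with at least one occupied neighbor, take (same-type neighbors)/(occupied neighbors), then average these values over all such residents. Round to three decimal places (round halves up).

0.504

(1,1)O 2/3
(1,2)X 0/4
(1,4)O 1/2
(1,5)X 0/3
(1,6)O 3/4
(1,7)O 3/3
(2,1)O 2/3
(2,2)O 3/4
(2,3)O 2/3
(2,6)O 4/7
(2,7)O 3/5
(3,5)O 1/3
(3,6)X 2/5
(3,7)X 2/4
(4,1)X 1/3
(4,2)X 2/5
(4,3)X 1/3
(4,6)X 3/4
(5,1)O 2/5
(5,2)O 3/8
(5,3)O 3/6
(5,7)X 2/2
(6,1)X 0/3
(6,2)O 3/5
(6,3)X 0/4
(6,4)O 1/2
(6,7)X 1/1
Sum over 27 residents: 2/3 + 0/4 + 1/2 + 0/3 + 3/4 + 3/3 + 2/3 + 3/4 + 2/3 + 4/7 + 3/5 + 1/3 + 2/5 + 2/4 + 1/3 + 2/5 + 1/3 + 3/4 + 2/5 + 3/8 + 3/6 + 2/2 + 0/3 + 3/5 + 0/4 + 1/2 + 1/1 = 3807/280; mean = 3807/280 ÷ 27 = 141/280 = 0.503571… → 0.504.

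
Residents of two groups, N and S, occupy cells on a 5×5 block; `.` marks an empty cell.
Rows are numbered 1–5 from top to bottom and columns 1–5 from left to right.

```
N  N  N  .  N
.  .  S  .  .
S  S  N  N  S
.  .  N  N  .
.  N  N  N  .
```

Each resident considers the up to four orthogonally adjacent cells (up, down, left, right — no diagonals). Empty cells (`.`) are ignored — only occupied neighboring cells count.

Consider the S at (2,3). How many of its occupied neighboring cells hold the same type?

Occupied neighbors of (2,3): (1,3)=N, (3,3)=N.
Same type (S): 0 of 2.

0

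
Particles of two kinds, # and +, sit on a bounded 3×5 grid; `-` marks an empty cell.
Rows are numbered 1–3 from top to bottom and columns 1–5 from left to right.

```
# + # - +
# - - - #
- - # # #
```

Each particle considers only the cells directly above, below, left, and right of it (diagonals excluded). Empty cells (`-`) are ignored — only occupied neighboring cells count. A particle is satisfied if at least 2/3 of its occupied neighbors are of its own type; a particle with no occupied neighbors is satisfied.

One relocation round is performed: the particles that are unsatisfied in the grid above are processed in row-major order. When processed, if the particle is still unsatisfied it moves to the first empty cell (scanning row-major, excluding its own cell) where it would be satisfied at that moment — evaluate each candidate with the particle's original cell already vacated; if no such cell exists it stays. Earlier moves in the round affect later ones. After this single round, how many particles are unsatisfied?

1

Initially unsatisfied (in order): (1,1), (1,2), (1,3), (1,5), (2,5).
  (1,1) → (2,3).
  (1,2): no empty cell satisfies it; stays.
  (1,3) → (2,2).
  (1,5) → (1,4).
  (2,5): now satisfied by earlier moves; stays.
Resulting grid:
- + - + -
# # # - #
- - # # #
Unsatisfied now: (1,2).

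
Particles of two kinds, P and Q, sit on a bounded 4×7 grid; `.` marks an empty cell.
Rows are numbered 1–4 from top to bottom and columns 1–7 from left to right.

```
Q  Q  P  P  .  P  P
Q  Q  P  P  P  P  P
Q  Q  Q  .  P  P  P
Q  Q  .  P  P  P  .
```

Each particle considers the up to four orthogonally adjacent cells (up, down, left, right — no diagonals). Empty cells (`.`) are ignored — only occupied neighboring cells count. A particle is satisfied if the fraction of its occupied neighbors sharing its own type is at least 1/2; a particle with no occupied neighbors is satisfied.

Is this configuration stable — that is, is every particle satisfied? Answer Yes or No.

Yes

(1,1)Q 2/2 ok
(1,2)Q 2/3 ok
(1,3)P 2/3 ok
(1,4)P 2/2 ok
(1,6)P 2/2 ok
(1,7)P 2/2 ok
(2,1)Q 3/3 ok
(2,2)Q 3/4 ok
(2,3)P 2/4 ok
(2,4)P 3/3 ok
(2,5)P 3/3 ok
(2,6)P 4/4 ok
(2,7)P 3/3 ok
(3,1)Q 3/3 ok
(3,2)Q 4/4 ok
(3,3)Q 1/2 ok
(3,5)P 3/3 ok
(3,6)P 4/4 ok
(3,7)P 2/2 ok
(4,1)Q 2/2 ok
(4,2)Q 2/2 ok
(4,4)P 1/1 ok
(4,5)P 3/3 ok
(4,6)P 2/2 ok
All meet the threshold, so the configuration is stable.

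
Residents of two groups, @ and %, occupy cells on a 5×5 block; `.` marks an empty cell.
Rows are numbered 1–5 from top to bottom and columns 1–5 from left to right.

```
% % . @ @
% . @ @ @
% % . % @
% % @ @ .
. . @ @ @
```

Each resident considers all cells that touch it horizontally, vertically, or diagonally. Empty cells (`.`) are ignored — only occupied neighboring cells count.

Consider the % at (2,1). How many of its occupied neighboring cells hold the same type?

4

Occupied neighbors of (2,1): (1,1)=%, (1,2)=%, (3,1)=%, (3,2)=%.
Same type (%): 4 of 4.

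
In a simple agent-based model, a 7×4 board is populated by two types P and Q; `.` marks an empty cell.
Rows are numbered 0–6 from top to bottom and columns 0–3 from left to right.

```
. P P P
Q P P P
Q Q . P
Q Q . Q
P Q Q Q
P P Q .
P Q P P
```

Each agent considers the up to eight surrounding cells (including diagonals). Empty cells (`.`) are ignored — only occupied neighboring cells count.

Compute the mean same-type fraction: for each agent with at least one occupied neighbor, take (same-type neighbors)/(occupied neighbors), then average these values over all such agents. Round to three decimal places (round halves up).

(0,1)P 3/4
(0,2)P 5/5
(0,3)P 3/3
(1,0)Q 2/4
(1,1)P 3/6
(1,2)P 6/7
(1,3)P 4/4
(2,0)Q 4/5
(2,1)Q 4/6
(2,3)P 2/3
(3,0)Q 4/5
(3,1)Q 5/6
(3,3)Q 2/3
(4,0)P 2/5
(4,1)Q 4/7
(4,2)Q 5/6
(4,3)Q 3/3
(5,0)P 3/5
(5,1)P 4/8
(5,2)Q 4/7
(6,0)P 2/3
(6,1)Q 1/5
(6,2)P 2/4
(6,3)P 1/2
Sum over 24 agents: 3/4 + 5/5 + 3/3 + 2/4 + 3/6 + 6/7 + 4/4 + 4/5 + 4/6 + 2/3 + 4/5 + 5/6 + 2/3 + 2/5 + 4/7 + 5/6 + 3/3 + 3/5 + 4/8 + 4/7 + 2/3 + 1/5 + 2/4 + 1/2 = 983/60; mean = 983/60 ÷ 24 = 983/1440 = 0.682638… → 0.683.

0.683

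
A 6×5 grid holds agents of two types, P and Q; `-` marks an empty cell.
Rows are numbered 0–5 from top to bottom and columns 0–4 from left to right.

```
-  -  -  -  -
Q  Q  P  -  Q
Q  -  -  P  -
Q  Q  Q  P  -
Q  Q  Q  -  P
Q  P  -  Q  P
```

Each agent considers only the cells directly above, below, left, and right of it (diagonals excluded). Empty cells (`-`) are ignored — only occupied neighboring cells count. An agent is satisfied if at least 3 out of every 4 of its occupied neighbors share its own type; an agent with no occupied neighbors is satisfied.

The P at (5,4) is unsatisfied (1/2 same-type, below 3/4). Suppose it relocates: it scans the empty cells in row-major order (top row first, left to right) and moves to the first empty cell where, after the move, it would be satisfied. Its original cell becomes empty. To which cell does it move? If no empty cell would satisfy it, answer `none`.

Vacating (5,4). Empty cells in order:
  (0,0): 0/1 same-type → still unsatisfied.
  (0,1): 0/1 same-type → still unsatisfied.
  (0,2): 1/1 same-type → satisfied — stop here.

(0,2)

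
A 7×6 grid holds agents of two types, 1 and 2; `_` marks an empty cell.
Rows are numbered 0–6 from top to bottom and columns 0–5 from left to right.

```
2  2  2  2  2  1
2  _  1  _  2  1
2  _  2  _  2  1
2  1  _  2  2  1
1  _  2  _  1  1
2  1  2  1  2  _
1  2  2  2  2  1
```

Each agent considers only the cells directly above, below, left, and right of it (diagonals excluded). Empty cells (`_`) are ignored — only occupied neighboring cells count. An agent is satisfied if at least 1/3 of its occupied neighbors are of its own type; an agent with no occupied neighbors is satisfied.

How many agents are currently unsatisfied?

9

Row 0: (0,0)2 2/2 ok · (0,1)2 2/2 ok · (0,2)2 2/3 ok · (0,3)2 2/2 ok · (0,4)2 2/3 ok · (0,5)1 1/2 ok
Row 1: (1,0)2 2/2 ok · (1,2)1 0/2 unhappy · (1,4)2 2/3 ok · (1,5)1 2/3 ok
Row 2: (2,0)2 2/2 ok · (2,2)2 0/1 unhappy · (2,4)2 2/3 ok · (2,5)1 2/3 ok
Row 3: (3,0)2 1/3 ok · (3,1)1 0/1 unhappy · (3,3)2 1/1 ok · (3,4)2 2/4 ok · (3,5)1 2/3 ok
Row 4: (4,0)1 0/2 unhappy · (4,2)2 1/1 ok · (4,4)1 1/3 ok · (4,5)1 2/2 ok
Row 5: (5,0)2 0/3 unhappy · (5,1)1 0/3 unhappy · (5,2)2 2/4 ok · (5,3)1 0/3 unhappy · (5,4)2 1/3 ok
Row 6: (6,0)1 0/2 unhappy · (6,1)2 1/3 ok · (6,2)2 3/3 ok · (6,3)2 2/3 ok · (6,4)2 2/3 ok · (6,5)1 0/1 unhappy
Unsatisfied: (1,2), (2,2), (3,1), (4,0), (5,0), (5,1), (5,3), (6,0), (6,5) — 9 in total.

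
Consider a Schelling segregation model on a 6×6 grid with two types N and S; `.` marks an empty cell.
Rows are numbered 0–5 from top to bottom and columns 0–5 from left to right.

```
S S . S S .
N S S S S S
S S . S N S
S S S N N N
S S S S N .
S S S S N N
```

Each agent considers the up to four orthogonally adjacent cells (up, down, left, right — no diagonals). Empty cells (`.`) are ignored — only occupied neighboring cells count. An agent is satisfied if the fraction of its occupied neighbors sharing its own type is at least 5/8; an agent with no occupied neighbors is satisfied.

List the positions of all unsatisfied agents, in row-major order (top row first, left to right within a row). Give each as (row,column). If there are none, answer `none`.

(0,0), (1,0), (2,3), (2,4), (2,5), (3,3), (3,5), (4,3)

Row 0: (0,0)S 1/2 not · (0,1)S 2/2 satisfied · (0,3)S 2/2 satisfied · (0,4)S 2/2 satisfied
Row 1: (1,0)N 0/3 not · (1,1)S 3/4 satisfied · (1,2)S 2/2 satisfied · (1,3)S 4/4 satisfied · (1,4)S 3/4 satisfied · (1,5)S 2/2 satisfied
Row 2: (2,0)S 2/3 satisfied · (2,1)S 3/3 satisfied · (2,3)S 1/3 not · (2,4)N 1/4 not · (2,5)S 1/3 not
Row 3: (3,0)S 3/3 satisfied · (3,1)S 4/4 satisfied · (3,2)S 2/3 satisfied · (3,3)N 1/4 not · (3,4)N 4/4 satisfied · (3,5)N 1/2 not
Row 4: (4,0)S 3/3 satisfied · (4,1)S 4/4 satisfied · (4,2)S 4/4 satisfied · (4,3)S 2/4 not · (4,4)N 2/3 satisfied
Row 5: (5,0)S 2/2 satisfied · (5,1)S 3/3 satisfied · (5,2)S 3/3 satisfied · (5,3)S 2/3 satisfied · (5,4)N 2/3 satisfied · (5,5)N 1/1 satisfied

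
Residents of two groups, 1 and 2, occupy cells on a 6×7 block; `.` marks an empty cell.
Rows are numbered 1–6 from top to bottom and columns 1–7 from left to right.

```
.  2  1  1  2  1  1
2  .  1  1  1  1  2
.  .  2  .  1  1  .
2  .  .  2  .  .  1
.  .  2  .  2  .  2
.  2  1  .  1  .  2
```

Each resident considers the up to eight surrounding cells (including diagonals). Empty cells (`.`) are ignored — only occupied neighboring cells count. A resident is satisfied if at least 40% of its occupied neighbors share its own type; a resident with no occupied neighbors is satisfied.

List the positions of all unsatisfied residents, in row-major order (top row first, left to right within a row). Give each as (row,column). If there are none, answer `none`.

(1,2), (1,5), (2,7), (3,3), (6,3), (6,5)

Row 1: (1,2)2 1/3 ✗ · (1,3)1 3/4 ✓ · (1,4)1 4/5 ✓ · (1,5)2 0/5 ✗ · (1,6)1 3/5 ✓ · (1,7)1 2/3 ✓
Row 2: (2,1)2 1/1 ✓ · (2,3)1 3/5 ✓ · (2,4)1 5/7 ✓ · (2,5)1 6/7 ✓ · (2,6)1 5/7 ✓ · (2,7)2 0/4 ✗
Row 3: (3,3)2 1/3 ✗ · (3,5)1 4/5 ✓ · (3,6)1 4/5 ✓
Row 4: (4,1)2 0/0 ✓ · (4,4)2 3/4 ✓ · (4,7)1 1/2 ✓
Row 5: (5,3)2 2/3 ✓ · (5,5)2 1/2 ✓ · (5,7)2 1/2 ✓
Row 6: (6,2)2 1/2 ✓ · (6,3)1 0/2 ✗ · (6,5)1 0/1 ✗ · (6,7)2 1/1 ✓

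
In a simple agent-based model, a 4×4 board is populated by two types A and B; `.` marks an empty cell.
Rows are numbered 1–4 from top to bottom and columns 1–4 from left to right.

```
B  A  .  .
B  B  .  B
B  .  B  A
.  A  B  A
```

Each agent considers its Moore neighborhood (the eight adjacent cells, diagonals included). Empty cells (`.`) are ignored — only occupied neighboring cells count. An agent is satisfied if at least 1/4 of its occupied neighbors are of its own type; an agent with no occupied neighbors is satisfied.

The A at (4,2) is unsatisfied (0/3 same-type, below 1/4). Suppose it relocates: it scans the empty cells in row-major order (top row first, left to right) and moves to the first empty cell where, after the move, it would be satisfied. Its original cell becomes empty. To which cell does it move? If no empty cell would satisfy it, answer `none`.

Vacating (4,2). Empty cells in order:
  (1,3): 1/3 same-type → satisfied — stop here.

(1,3)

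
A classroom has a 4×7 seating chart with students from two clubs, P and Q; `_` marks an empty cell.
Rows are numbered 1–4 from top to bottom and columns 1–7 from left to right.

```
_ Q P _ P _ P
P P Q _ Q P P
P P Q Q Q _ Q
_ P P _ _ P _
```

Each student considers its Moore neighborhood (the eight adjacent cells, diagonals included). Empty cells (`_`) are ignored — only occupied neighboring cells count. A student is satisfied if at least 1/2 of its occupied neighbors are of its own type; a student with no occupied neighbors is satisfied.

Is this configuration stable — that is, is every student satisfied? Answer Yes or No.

No

Row 1: (1,2)Q 1/4 unhappy · (1,3)P 1/3 unhappy · (1,5)P 1/2 ok · (1,7)P 2/2 ok
Row 2: (2,1)P 3/4 ok · (2,2)P 4/7 ok · (2,3)Q 3/6 ok · (2,5)Q 2/4 ok · (2,6)P 3/6 ok · (2,7)P 2/3 ok
Row 3: (3,1)P 4/4 ok · (3,2)P 5/7 ok · (3,3)Q 2/6 unhappy · (3,4)Q 4/5 ok · (3,5)Q 2/4 ok · (3,7)Q 0/3 unhappy
Row 4: (4,2)P 3/4 ok · (4,3)P 2/4 ok · (4,6)P 0/2 unhappy
For instance (1,2) has only 1/4 same-type neighbors, below 1/2.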